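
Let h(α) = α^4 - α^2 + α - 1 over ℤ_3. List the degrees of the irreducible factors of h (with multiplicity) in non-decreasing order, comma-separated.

Roots in ℤ_3: h(0) = 2; h(1) = 0 → root; h(2) = 1.
Linear factors from roots: (α - 1).
Complete factorization: h(α) = (α - 1)^2·(α^2 - α - 1).
Factor degrees with multiplicity: 1 + 1 + 2 = 4.

1, 1, 2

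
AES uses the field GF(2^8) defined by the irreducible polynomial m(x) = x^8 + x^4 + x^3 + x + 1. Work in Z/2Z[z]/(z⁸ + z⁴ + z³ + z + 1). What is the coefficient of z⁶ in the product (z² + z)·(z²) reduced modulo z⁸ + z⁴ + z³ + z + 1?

Multiply in Z/2Z[z]: (z² + z)·(z²) = z⁴ + z³.
Reduced: z⁴ + z³.

0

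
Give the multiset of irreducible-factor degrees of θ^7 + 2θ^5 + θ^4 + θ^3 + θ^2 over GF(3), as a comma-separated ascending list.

1, 1, 1, 2, 2

Write f(θ) = θ^7 + 2θ^5 + θ^4 + θ^3 + θ^2.
Roots in GF(3): f(0) = 0 → root; f(1) = 0 → root; f(2) = 1.
Linear factors from roots: (θ), (θ + 2).
Complete factorization: f(θ) = (θ + 2)·(θ)^2·(θ^2 + 1)·(θ^2 + θ + 2).
Factor degrees with multiplicity: 1 + 1 + 1 + 2 + 2 = 7.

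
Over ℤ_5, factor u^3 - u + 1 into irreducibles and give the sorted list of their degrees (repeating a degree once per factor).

1, 2

Write f(u) = u^3 - u + 1.
Roots in ℤ_5: f(0) = 1; f(1) = 1; f(2) = 2; f(3) = 0 → root; f(4) = 1.
Linear factors from roots: (u + 2).
Complete factorization: f(u) = (u + 2)·(u^2 - 2u - 2).
Factor degrees with multiplicity: 1 + 2 = 3.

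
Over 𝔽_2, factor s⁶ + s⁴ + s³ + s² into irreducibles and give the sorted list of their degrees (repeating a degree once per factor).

Write f(s) = s⁶ + s⁴ + s³ + s².
Roots in 𝔽_2: f(0) = 0 → root; f(1) = 0 → root.
Linear factors from roots: (s), (s + 1).
Complete factorization: f(s) = (s + 1)·(s)^2·(s³ + s² + 1).
Factor degrees with multiplicity: 1 + 1 + 1 + 3 = 6.

1, 1, 1, 3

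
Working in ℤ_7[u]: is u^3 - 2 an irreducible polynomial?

Write f(u) = u^3 - 2.
Check for roots in ℤ_7: f(0) = 5; f(1) = 6; f(2) = 6; f(3) = 4; f(4) = 6; f(5) = 4; f(6) = 4.
No roots. A degree-3 polynomial over a field with no linear factor is irreducible.

Yes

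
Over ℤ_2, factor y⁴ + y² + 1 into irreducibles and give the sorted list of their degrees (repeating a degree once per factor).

2, 2

Write f(y) = y⁴ + y² + 1.
Roots in ℤ_2: f(0) = 1; f(1) = 1.
Complete factorization: f(y) = (y² + y + 1)^2.
Factor degrees with multiplicity: 2 + 2 = 4.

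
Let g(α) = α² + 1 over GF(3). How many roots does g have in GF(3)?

Evaluate at each of the 3 elements of GF(3):
g(0) = 1; g(1) = 2; g(2) = 2.
No element is a root.

0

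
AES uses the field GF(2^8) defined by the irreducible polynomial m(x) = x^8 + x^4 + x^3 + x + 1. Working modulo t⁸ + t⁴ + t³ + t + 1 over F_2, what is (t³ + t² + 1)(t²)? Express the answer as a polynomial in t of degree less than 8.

t^5 + t^4 + t^2

Multiply in F_2[t]: (t³ + t² + 1)·(t²) = t⁵ + t⁴ + t².
Reduced: t⁵ + t⁴ + t².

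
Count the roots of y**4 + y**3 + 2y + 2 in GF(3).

2

Write P(y) = y**4 + y**3 + 2y + 2.
Evaluate at each of the 3 elements of GF(3):
P(0) = 2; P(1) = 0 → root; P(2) = 0 → root.
Roots: {1, 2}.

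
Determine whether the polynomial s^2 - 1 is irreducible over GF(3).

No

Write f(s) = s^2 - 1.
Check for roots in GF(3): f(0) = 2; f(1) = 0 → root; f(2) = 0 → root.
f(1) = 0, so (s − 1) divides f(s); f is reducible.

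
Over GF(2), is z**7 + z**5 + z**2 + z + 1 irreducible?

Write g(z) = z**7 + z**5 + z**2 + z + 1.
Check for roots in GF(2): g(0) = 1; g(1) = 1.
No roots, so no linear factors.
Monic irreducibles of degree 2 over GF(2): z**2 + z + 1.
None of them divide g (all give nonzero remainder).
Monic irreducibles of degree 3 over GF(2): z**3 + z + 1, z**3 + z**2 + 1.
None of them divide g (all give nonzero remainder).
No irreducible factor of degree ≤ 3 exists, so g is irreducible over GF(2).

Yes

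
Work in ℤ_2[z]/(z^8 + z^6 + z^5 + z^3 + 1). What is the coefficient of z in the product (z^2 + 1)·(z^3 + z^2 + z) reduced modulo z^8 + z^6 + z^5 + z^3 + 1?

Multiply in ℤ_2[z]: (z^2 + 1)·(z^3 + z^2 + z) = z^5 + z^4 + z^2 + z.
Reduced: z^5 + z^4 + z^2 + z.

1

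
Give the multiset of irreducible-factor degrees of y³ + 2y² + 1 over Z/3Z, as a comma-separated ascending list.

Write h(y) = y³ + 2y² + 1.
Roots in Z/3Z: h(0) = 1; h(1) = 1; h(2) = 2.
Complete factorization: h(y) = (y³ + 2y² + 1).
Factor degrees with multiplicity: 3 = 3.

3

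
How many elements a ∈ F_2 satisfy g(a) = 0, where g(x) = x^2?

Evaluate at each of the 2 elements of F_2:
g(0) = 0 → root; g(1) = 1.
Roots: {0}.

1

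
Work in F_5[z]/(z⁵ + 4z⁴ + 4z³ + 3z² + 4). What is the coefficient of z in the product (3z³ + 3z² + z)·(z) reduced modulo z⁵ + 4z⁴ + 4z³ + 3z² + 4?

0

Multiply in F_5[z]: (3z³ + 3z² + z)·(z) = 3z⁴ + 3z³ + z².
Reduced: 3z⁴ + 3z³ + z².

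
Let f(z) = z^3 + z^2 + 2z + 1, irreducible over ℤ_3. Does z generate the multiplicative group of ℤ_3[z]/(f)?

Yes

|GF(3^3)^×| = 3^3 − 1 = 26. Prime factorization: 26 = 2·13.
f is primitive ⇔ z has order 26 in GF(3)[z]/(f), i.e. z^(26/q) ≠ 1 for each prime q | 26.
z^(13) mod f = 2.
z^(2) mod f = z^2.
None equal 1, so z has full order 26; f is primitive.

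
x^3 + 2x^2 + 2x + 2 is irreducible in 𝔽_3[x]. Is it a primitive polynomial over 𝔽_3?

No

Write f(x) = x^3 + 2x^2 + 2x + 2.
|GF(3^3)^×| = 3^3 − 1 = 26. Prime factorization: 26 = 2·13.
f is primitive ⇔ x has order 26 in GF(3)[x]/(f), i.e. x^(26/q) ≠ 1 for each prime q | 26.
x^(13) mod f = 1
x^(2) mod f = x^2.
Since x^(13) = 1, the order of x divides 13 < 26; not primitive.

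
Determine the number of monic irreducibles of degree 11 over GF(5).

By the necklace-counting formula, N_5(11) = (1/11) Σ_{d|11} μ(11/d)·5^d.
Divisors of 11: 1, 11; μ(11/d) for each: -1, 1.
Σ = − 5^1 + 5^11 = 48828120.
N = 48828120/11 = 4438920.

4438920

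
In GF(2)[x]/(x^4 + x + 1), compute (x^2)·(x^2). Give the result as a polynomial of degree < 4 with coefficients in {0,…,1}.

x + 1

Multiply in GF(2)[x]: (x^2)·(x^2) = x^4.
Reduce using x^4 ≡ x + 1 (mod x^4 + x + 1).
Reduced: x + 1.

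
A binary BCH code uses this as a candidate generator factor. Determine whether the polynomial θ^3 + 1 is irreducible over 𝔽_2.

Write g(θ) = θ^3 + 1.
Check for roots in 𝔽_2: g(0) = 1; g(1) = 0 → root.
g(1) = 0, so (θ − 1) divides g(θ); g is reducible.

No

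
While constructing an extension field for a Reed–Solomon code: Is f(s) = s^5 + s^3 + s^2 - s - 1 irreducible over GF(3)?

Check for roots in GF(3): f(0) = 2; f(1) = 1; f(2) = 2.
No roots, so no linear factors.
Monic irreducibles of degree 2 over GF(3): s^2 + 1, s^2 + s - 1, s^2 - s - 1.
None of them divide f (all give nonzero remainder).
No irreducible factor of degree ≤ 2 exists, so f is irreducible over GF(3).

Yes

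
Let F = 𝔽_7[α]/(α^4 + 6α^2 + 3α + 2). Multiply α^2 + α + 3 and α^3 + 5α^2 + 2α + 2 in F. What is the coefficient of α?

2

Multiply in 𝔽_7[α]: (α^2 + α + 3)·(α^3 + 5α^2 + 2α + 2) = α^5 + 6α^4 + 3α^3 + 5α^2 + α + 6.
Reduce using α^4 ≡ α^2 + 4α + 5 (mod α^4 + 6α^2 + 3α + 2).
Reduced: 4α^3 + α^2 + 2α + 1.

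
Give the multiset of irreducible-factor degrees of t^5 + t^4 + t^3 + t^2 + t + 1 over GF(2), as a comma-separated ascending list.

Write g(t) = t^5 + t^4 + t^3 + t^2 + t + 1.
Roots in GF(2): g(0) = 1; g(1) = 0 → root.
Linear factors from roots: (t + 1).
Complete factorization: g(t) = (t + 1)·(t^2 + t + 1)^2.
Factor degrees with multiplicity: 1 + 2 + 2 = 5.

1, 2, 2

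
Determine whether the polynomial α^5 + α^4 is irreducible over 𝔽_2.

Write g(α) = α^5 + α^4.
Check for roots in 𝔽_2: g(0) = 0 → root; g(1) = 0 → root.
g(0) = 0, so (α) divides g(α); g is reducible.

No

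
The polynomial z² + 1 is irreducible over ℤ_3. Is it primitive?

No

Write f(z) = z² + 1.
|GF(3^2)^×| = 3^2 − 1 = 8. Prime factorization: 8 = 2^3.
f is primitive ⇔ z has order 8 in GF(3)[z]/(f), i.e. z^(8/q) ≠ 1 for each prime q | 8.
z^(4) mod f = 1
Since z^(4) = 1, the order of z divides 4 < 8; not primitive.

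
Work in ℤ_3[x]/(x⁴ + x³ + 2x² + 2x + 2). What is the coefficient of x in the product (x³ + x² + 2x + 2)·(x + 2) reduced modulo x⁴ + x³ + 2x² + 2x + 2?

Multiply in ℤ_3[x]: (x³ + x² + 2x + 2)·(x + 2) = x⁴ + x² + 1.
Reduce using x⁴ ≡ 2x³ + x² + x + 1 (mod x⁴ + x³ + 2x² + 2x + 2).
Reduced: 2x³ + 2x² + x + 2.

1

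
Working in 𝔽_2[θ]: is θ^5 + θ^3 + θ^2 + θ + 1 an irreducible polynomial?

Write h(θ) = θ^5 + θ^3 + θ^2 + θ + 1.
Check for roots in 𝔽_2: h(0) = 1; h(1) = 1.
No roots, so no linear factors.
Monic irreducibles of degree 2 over GF(2): θ^2 + θ + 1.
None of them divide h (all give nonzero remainder).
No irreducible factor of degree ≤ 2 exists, so h is irreducible over GF(2).

Yes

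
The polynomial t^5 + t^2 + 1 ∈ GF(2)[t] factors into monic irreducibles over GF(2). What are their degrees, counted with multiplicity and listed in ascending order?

5

Write f(t) = t^5 + t^2 + 1.
Roots in GF(2): f(0) = 1; f(1) = 1.
Complete factorization: f(t) = (t^5 + t^2 + 1).
Factor degrees with multiplicity: 5 = 5.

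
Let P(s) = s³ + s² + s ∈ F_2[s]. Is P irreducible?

Check for roots in F_2: P(0) = 0 → root; P(1) = 1.
P(0) = 0, so (s) divides P(s); P is reducible.

No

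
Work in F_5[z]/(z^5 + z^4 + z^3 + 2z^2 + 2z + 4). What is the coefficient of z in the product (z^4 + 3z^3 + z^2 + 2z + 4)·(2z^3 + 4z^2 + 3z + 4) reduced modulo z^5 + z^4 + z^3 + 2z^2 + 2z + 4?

Multiply in F_5[z]: (z^4 + 3z^3 + z^2 + 2z + 4)·(2z^3 + 4z^2 + 3z + 4) = 2z^7 + 2z^5 + z^4 + z^3 + z^2 + 1.
Reduce using z^5 ≡ 4z^4 + 4z^3 + 3z^2 + 3z + 1 (mod z^5 + z^4 + z^3 + 2z^2 + 2z + 4).
Reduced: 2z^4 + 4z^3 + 3z^2 + 4z + 3.

4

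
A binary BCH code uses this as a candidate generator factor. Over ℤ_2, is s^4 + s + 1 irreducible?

Write g(s) = s^4 + s + 1.
Check for roots in ℤ_2: g(0) = 1; g(1) = 1.
No roots, so no linear factors.
Monic irreducibles of degree 2 over GF(2): s^2 + s + 1.
None of them divide g (all give nonzero remainder).
No irreducible factor of degree ≤ 2 exists, so g is irreducible over GF(2).

Yes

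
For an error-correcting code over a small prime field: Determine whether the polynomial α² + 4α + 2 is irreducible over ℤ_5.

Yes

Write g(α) = α² + 4α + 2.
Check for roots in ℤ_5: g(0) = 2; g(1) = 2; g(2) = 4; g(3) = 3; g(4) = 4.
No roots. A degree-2 polynomial over a field with no linear factor is irreducible.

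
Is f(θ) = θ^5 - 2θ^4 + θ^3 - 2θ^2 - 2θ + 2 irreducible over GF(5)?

Yes

Check for roots in GF(5): f(0) = 2; f(1) = 3; f(2) = 3; f(3) = 1; f(4) = 3.
No roots, so no linear factors.
Degree-2 irreducible divisors: test the 10 monic irreducibles of degree 2 over GF(5).
None of them divide f (all give nonzero remainder).
No irreducible factor of degree ≤ 2 exists, so f is irreducible over GF(5).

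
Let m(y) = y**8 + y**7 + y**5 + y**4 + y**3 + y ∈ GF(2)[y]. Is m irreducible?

No

Check for roots in GF(2): m(0) = 0 → root; m(1) = 0 → root.
m(0) = 0, so (y) divides m(y); m is reducible.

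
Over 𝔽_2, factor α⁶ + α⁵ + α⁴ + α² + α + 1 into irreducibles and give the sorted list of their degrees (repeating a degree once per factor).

1, 1, 1, 1, 2

Write g(α) = α⁶ + α⁵ + α⁴ + α² + α + 1.
Roots in 𝔽_2: g(0) = 1; g(1) = 0 → root.
Linear factors from roots: (α + 1).
Complete factorization: g(α) = (α + 1)^4·(α² + α + 1).
Factor degrees with multiplicity: 1 + 1 + 1 + 1 + 2 = 6.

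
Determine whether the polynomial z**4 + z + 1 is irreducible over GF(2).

Yes

Write P(z) = z**4 + z + 1.
Check for roots in GF(2): P(0) = 1; P(1) = 1.
No roots, so no linear factors.
Monic irreducibles of degree 2 over GF(2): z**2 + z + 1.
None of them divide P (all give nonzero remainder).
No irreducible factor of degree ≤ 2 exists, so P is irreducible over GF(2).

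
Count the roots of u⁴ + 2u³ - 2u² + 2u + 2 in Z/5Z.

3

Write g(u) = u⁴ + 2u³ - 2u² + 2u + 2.
Evaluate at each of the 5 elements of Z/5Z:
g(0) = 2; g(1) = 0 → root; g(2) = 0 → root; g(3) = 0 → root; g(4) = 2.
Roots: {1, 2, 3}.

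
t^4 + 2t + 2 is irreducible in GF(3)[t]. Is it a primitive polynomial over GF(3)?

Yes

Write f(t) = t^4 + 2t + 2.
|GF(3^4)^×| = 3^4 − 1 = 80. Prime factorization: 80 = 2^4·5.
f is primitive ⇔ t has order 80 in GF(3)[t]/(f), i.e. t^(80/q) ≠ 1 for each prime q | 80.
t^(40) mod f = 2.
t^(16) mod f = t^3 + 2t + 2.
None equal 1, so t has full order 80; f is primitive.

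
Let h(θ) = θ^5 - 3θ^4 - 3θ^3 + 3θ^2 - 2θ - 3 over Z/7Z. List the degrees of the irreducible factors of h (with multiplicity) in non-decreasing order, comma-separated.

Linear factors from roots: (θ - 1), (θ - 2), (θ - 3).
Complete factorization: h(θ) = (θ - 3)·(θ - 1)·(θ - 2)^3.
Factor degrees with multiplicity: 1 + 1 + 1 + 1 + 1 = 5.

1, 1, 1, 1, 1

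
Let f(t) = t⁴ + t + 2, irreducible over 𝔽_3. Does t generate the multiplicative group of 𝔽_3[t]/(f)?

|GF(3^4)^×| = 3^4 − 1 = 80. Prime factorization: 80 = 2^4·5.
f is primitive ⇔ t has order 80 in GF(3)[t]/(f), i.e. t^(80/q) ≠ 1 for each prime q | 80.
t^(40) mod f = 2.
t^(16) mod f = 2t³ + t + 2.
None equal 1, so t has full order 80; f is primitive.

Yes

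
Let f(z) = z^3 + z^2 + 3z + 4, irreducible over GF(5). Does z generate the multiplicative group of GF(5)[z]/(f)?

No

|GF(5^3)^×| = 5^3 − 1 = 124. Prime factorization: 124 = 2^2·31.
f is primitive ⇔ z has order 124 in GF(5)[z]/(f), i.e. z^(124/q) ≠ 1 for each prime q | 124.
z^(62) mod f = 1
z^(4) mod f = 3z^2 + 4z + 4.
Since z^(62) = 1, the order of z divides 62 < 124; not primitive.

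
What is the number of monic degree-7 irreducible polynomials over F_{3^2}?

683280

By the necklace-counting formula, N_9(7) = (1/7) Σ_{d|7} μ(7/d)·9^d.
Divisors of 7: 1, 7; μ(7/d) for each: -1, 1.
Σ = − 9^1 + 9^7 = 4782960.
N = 4782960/7 = 683280.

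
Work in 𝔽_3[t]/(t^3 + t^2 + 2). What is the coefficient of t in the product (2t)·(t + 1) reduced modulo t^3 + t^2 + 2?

Multiply in 𝔽_3[t]: (2t)·(t + 1) = 2t^2 + 2t.
Reduced: 2t^2 + 2t.

2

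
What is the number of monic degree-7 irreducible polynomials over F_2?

18

x^(2^7) − x is the product of all monic irreducibles of degree dividing 7; Möbius inversion gives N = (1/7) Σ μ(7/d)·2^d.
Divisors of 7: 1, 7; μ(7/d) for each: -1, 1.
Σ = − 2^1 + 2^7 = 126.
N = 126/7 = 18.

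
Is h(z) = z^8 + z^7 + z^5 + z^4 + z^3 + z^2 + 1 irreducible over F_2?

Check for roots in F_2: h(0) = 1; h(1) = 1.
No roots, so no linear factors.
Monic irreducibles of degree 2 over GF(2): z^2 + z + 1.
None of them divide h (all give nonzero remainder).
Monic irreducibles of degree 3 over GF(2): z^3 + z + 1, z^3 + z^2 + 1.
None of them divide h (all give nonzero remainder).
Monic irreducibles of degree 4 over GF(2): z^4 + z + 1, z^4 + z^3 + 1, z^4 + z^3 + z^2 + z + 1.
None of them divide h (all give nonzero remainder).
No irreducible factor of degree ≤ 4 exists, so h is irreducible over GF(2).

Yes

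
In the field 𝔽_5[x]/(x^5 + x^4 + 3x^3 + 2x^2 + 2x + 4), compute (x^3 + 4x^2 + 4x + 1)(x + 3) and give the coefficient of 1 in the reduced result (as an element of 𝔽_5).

3

Multiply in 𝔽_5[x]: (x^3 + 4x^2 + 4x + 1)·(x + 3) = x^4 + 2x^3 + x^2 + 3x + 3.
Reduced: x^4 + 2x^3 + x^2 + 3x + 3.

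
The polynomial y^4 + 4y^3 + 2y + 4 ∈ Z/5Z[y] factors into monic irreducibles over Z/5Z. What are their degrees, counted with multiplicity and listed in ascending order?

2, 2

Write f(y) = y^4 + 4y^3 + 2y + 4.
Roots in Z/5Z: f(0) = 4; f(1) = 1; f(2) = 1; f(3) = 4; f(4) = 4.
Complete factorization: f(y) = (y^2 + 2y + 3)^2.
Factor degrees with multiplicity: 2 + 2 = 4.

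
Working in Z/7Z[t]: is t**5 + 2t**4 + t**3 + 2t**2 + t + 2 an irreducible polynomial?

No

Write h(t) = t**5 + 2t**4 + t**3 + 2t**2 + t + 2.
Check for roots in Z/7Z: h(0) = 2; h(1) = 2; h(2) = 0 → root; h(3) = 0 → root; h(4) = 0 → root; h(5) = 0 → root; h(6) = 3.
h(2) = 0, so (t − 2) divides h(t); h is reducible.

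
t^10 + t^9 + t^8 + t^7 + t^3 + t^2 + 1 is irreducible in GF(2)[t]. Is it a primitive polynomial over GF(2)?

Yes

Write f(t) = t^10 + t^9 + t^8 + t^7 + t^3 + t^2 + 1.
|GF(2^10)^×| = 2^10 − 1 = 1023. Prime factorization: 1023 = 3·11·31.
f is primitive ⇔ t has order 1023 in GF(2)[t]/(f), i.e. t^(1023/q) ≠ 1 for each prime q | 1023.
t^(341) mod f = t^8 + t^7 + t^6 + t^2.
t^(93) mod f = t^8 + t^6 + t^3 + 1.
t^(33) mod f = t^9 + t^8 + t^6 + t^2 + t.
None equal 1, so t has full order 1023; f is primitive.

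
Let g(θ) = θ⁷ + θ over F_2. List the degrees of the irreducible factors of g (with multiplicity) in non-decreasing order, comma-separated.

Roots in F_2: g(0) = 0 → root; g(1) = 0 → root.
Linear factors from roots: (θ), (θ + 1).
Complete factorization: g(θ) = (θ)·(θ + 1)^2·(θ² + θ + 1)^2.
Factor degrees with multiplicity: 1 + 1 + 1 + 2 + 2 = 7.

1, 1, 1, 2, 2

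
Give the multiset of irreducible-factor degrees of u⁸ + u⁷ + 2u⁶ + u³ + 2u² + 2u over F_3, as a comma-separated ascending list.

Write f(u) = u⁸ + u⁷ + 2u⁶ + u³ + 2u² + 2u.
Roots in F_3: f(0) = 0 → root; f(1) = 0 → root; f(2) = 1.
Linear factors from roots: (u), (u + 2).
Complete factorization: f(u) = (u)·(u + 2)^5·(u² + 1).
Factor degrees with multiplicity: 1 + 1 + 1 + 1 + 1 + 1 + 2 = 8.

1, 1, 1, 1, 1, 1, 2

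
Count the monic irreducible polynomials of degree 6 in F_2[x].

9

Gauss's count: N_{2}(6) = (1/6) Σ_{d|6} μ(6/d)·2^d.
Divisors of 6: 1, 2, 3, 6; μ(6/d) for each: 1, -1, -1, 1.
Σ = 2^1 − 2^2 − 2^3 + 2^6 = 54.
N = 54/6 = 9.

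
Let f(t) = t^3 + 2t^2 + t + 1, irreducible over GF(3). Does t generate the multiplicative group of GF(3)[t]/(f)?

Yes

|GF(3^3)^×| = 3^3 − 1 = 26. Prime factorization: 26 = 2·13.
f is primitive ⇔ t has order 26 in GF(3)[t]/(f), i.e. t^(26/q) ≠ 1 for each prime q | 26.
t^(13) mod f = 2.
t^(2) mod f = t^2.
None equal 1, so t has full order 26; f is primitive.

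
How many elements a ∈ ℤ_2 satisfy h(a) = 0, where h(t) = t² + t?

2

Evaluate at each of the 2 elements of ℤ_2:
h(0) = 0 → root; h(1) = 0 → root.
Roots: {0, 1}.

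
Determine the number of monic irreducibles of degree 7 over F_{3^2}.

683280

x^(9^7) − x is the product of all monic irreducibles of degree dividing 7; Möbius inversion gives N = (1/7) Σ μ(7/d)·9^d.
Divisors of 7: 1, 7; μ(7/d) for each: -1, 1.
Σ = − 9^1 + 9^7 = 4782960.
N = 4782960/7 = 683280.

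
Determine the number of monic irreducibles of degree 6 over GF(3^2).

Gauss's count: N_{9}(6) = (1/6) Σ_{d|6} μ(6/d)·9^d.
Divisors of 6: 1, 2, 3, 6; μ(6/d) for each: 1, -1, -1, 1.
Σ = 9^1 − 9^2 − 9^3 + 9^6 = 530640.
N = 530640/6 = 88440.

88440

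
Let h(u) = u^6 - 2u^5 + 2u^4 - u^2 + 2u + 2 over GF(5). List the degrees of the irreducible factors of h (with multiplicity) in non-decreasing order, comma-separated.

6

Roots in GF(5): h(0) = 2; h(1) = 4; h(2) = 4; h(3) = 4; h(4) = 4.
Complete factorization: h(u) = (u^6 - 2u^5 + 2u^4 - u^2 + 2u + 2).
Factor degrees with multiplicity: 6 = 6.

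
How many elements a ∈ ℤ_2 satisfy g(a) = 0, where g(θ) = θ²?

1

Evaluate at each of the 2 elements of ℤ_2:
g(0) = 0 → root; g(1) = 1.
Roots: {0}.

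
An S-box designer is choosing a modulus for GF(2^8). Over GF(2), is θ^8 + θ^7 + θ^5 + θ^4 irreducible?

Write f(θ) = θ^8 + θ^7 + θ^5 + θ^4.
Check for roots in GF(2): f(0) = 0 → root; f(1) = 0 → root.
f(0) = 0, so (θ) divides f(θ); f is reducible.

No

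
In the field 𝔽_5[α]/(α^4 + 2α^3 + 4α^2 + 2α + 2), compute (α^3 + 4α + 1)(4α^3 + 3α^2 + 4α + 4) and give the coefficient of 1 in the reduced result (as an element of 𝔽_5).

1

Multiply in 𝔽_5[α]: (α^3 + 4α + 1)·(4α^3 + 3α^2 + 4α + 4) = 4α^6 + 3α^5 + 4α^2 + 4.
Reduce using α^4 ≡ 3α^3 + α^2 + 3α + 3 (mod α^4 + 2α^3 + 4α^2 + 2α + 2).
Reduced: 4α^3 + 2α + 1.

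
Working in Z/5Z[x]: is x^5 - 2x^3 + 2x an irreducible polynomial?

Write f(x) = x^5 - 2x^3 + 2x.
Check for roots in Z/5Z: f(0) = 0 → root; f(1) = 1; f(2) = 0 → root; f(3) = 0 → root; f(4) = 4.
f(0) = 0, so (x) divides f(x); f is reducible.

No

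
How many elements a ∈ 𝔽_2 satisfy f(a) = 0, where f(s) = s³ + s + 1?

Evaluate at each of the 2 elements of 𝔽_2:
f(0) = 1; f(1) = 1.
No element is a root.

0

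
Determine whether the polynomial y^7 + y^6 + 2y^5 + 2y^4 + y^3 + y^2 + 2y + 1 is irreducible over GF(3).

Yes

Write f(y) = y^7 + y^6 + 2y^5 + 2y^4 + y^3 + y^2 + 2y + 1.
Check for roots in GF(3): f(0) = 1; f(1) = 2; f(2) = 2.
No roots, so no linear factors.
Monic irreducibles of degree 2 over GF(3): y^2 + 1, y^2 + y + 2, y^2 + 2y + 2.
None of them divide f (all give nonzero remainder).
Degree-3 irreducible divisors: test the 8 monic irreducibles of degree 3 over GF(3).
None of them divide f (all give nonzero remainder).
No irreducible factor of degree ≤ 3 exists, so f is irreducible over GF(3).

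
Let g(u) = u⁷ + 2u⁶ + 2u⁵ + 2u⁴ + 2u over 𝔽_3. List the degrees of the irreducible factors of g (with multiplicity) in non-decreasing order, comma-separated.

1, 1, 1, 2, 2

Roots in 𝔽_3: g(0) = 0 → root; g(1) = 0 → root; g(2) = 2.
Linear factors from roots: (u), (u + 2).
Complete factorization: g(u) = (u)·(u + 2)^2·(u² + 1)·(u² + u + 2).
Factor degrees with multiplicity: 1 + 1 + 1 + 2 + 2 = 7.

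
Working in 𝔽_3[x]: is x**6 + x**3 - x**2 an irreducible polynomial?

Write h(x) = x**6 + x**3 - x**2.
Check for roots in 𝔽_3: h(0) = 0 → root; h(1) = 1; h(2) = 2.
h(0) = 0, so (x) divides h(x); h is reducible.

No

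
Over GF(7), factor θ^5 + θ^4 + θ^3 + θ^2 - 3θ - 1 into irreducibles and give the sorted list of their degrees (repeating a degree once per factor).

Write g(θ) = θ^5 + θ^4 + θ^3 + θ^2 - 3θ - 1.
Linear factors from roots: (θ - 1), (θ - 3).
Complete factorization: g(θ) = (θ - 3)·(θ - 1)·(θ^3 - 2θ^2 - 3θ + 2).
Factor degrees with multiplicity: 1 + 1 + 3 = 5.

1, 1, 3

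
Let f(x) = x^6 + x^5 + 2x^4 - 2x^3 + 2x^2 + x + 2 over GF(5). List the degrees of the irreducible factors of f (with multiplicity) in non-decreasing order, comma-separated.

6

Roots in GF(5): f(0) = 2; f(1) = 2; f(2) = 4; f(3) = 3; f(4) = 2.
Complete factorization: f(x) = (x^6 + x^5 + 2x^4 - 2x^3 + 2x^2 + x + 2).
Factor degrees with multiplicity: 6 = 6.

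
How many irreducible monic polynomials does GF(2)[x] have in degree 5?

6

x^(2^5) − x is the product of all monic irreducibles of degree dividing 5; Möbius inversion gives N = (1/5) Σ μ(5/d)·2^d.
Divisors of 5: 1, 5; μ(5/d) for each: -1, 1.
Σ = − 2^1 + 2^5 = 30.
N = 30/5 = 6.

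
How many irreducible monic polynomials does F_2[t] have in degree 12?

335

The number of monic irreducibles of degree 12 over GF(2) is (1/12)·Σ_{d∣12} μ(12/d) 2^d.
Divisors of 12: 1, 2, 3, 4, 6, 12; μ(12/d) for each: 0, 1, 0, -1, -1, 1.
Σ = 2^2 − 2^4 − 2^6 + 2^12 = 4020.
N = 4020/12 = 335.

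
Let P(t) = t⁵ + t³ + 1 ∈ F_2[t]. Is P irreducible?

Check for roots in F_2: P(0) = 1; P(1) = 1.
No roots, so no linear factors.
Monic irreducibles of degree 2 over GF(2): t² + t + 1.
None of them divide P (all give nonzero remainder).
No irreducible factor of degree ≤ 2 exists, so P is irreducible over GF(2).

Yes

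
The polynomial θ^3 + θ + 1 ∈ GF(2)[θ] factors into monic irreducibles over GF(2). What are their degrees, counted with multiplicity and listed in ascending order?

3

Write h(θ) = θ^3 + θ + 1.
Roots in GF(2): h(0) = 1; h(1) = 1.
Complete factorization: h(θ) = (θ^3 + θ + 1).
Factor degrees with multiplicity: 3 = 3.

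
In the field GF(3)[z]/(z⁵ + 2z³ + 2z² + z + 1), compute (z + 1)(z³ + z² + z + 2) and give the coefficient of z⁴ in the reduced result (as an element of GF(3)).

1

Multiply in GF(3)[z]: (z + 1)·(z³ + z² + z + 2) = z⁴ + 2z³ + 2z² + 2.
Reduced: z⁴ + 2z³ + 2z² + 2.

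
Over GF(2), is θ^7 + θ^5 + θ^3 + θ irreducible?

No

Write P(θ) = θ^7 + θ^5 + θ^3 + θ.
Check for roots in GF(2): P(0) = 0 → root; P(1) = 0 → root.
P(0) = 0, so (θ) divides P(θ); P is reducible.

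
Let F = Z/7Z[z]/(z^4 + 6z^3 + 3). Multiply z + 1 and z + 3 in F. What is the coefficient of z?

Multiply in Z/7Z[z]: (z + 1)·(z + 3) = z^2 + 4z + 3.
Reduced: z^2 + 4z + 3.

4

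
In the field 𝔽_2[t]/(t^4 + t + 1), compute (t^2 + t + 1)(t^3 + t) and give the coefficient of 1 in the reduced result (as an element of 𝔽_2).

1

Multiply in 𝔽_2[t]: (t^2 + t + 1)·(t^3 + t) = t^5 + t^4 + t^2 + t.
Reduce using t^4 ≡ t + 1 (mod t^4 + t + 1).
Reduced: t + 1.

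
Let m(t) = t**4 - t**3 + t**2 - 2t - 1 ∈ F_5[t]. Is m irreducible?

Check for roots in F_5: m(0) = 4; m(1) = 3; m(2) = 2; m(3) = 1; m(4) = 4.
No roots, so no linear factors.
Degree-2 irreducible divisors: test the 10 monic irreducibles of degree 2 over GF(5).
None of them divide m (all give nonzero remainder).
No irreducible factor of degree ≤ 2 exists, so m is irreducible over GF(5).

Yes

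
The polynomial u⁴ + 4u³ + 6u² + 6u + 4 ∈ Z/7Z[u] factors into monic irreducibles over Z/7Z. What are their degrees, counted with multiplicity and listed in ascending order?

Write f(u) = u⁴ + 4u³ + 6u² + 6u + 4.
Linear factors from roots: (u + 6), (u + 2).
Complete factorization: f(u) = (u + 2)·(u + 6)·(u² + 3u + 5).
Factor degrees with multiplicity: 1 + 1 + 2 = 4.

1, 1, 2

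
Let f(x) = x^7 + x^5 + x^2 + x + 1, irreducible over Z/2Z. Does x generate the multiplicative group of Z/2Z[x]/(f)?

|GF(2^7)^×| = 2^7 − 1 = 127. Prime factorization: 127 = 127.
f is primitive ⇔ x has order 127 in GF(2)[x]/(f), i.e. x^(127/q) ≠ 1 for each prime q | 127.
x^(1) mod f = x.
None equal 1, so x has full order 127; f is primitive.

Yes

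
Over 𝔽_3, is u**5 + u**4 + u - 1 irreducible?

Yes

Write f(u) = u**5 + u**4 + u - 1.
Check for roots in 𝔽_3: f(0) = 2; f(1) = 2; f(2) = 1.
No roots, so no linear factors.
Monic irreducibles of degree 2 over GF(3): u**2 + 1, u**2 + u - 1, u**2 - u - 1.
None of them divide f (all give nonzero remainder).
No irreducible factor of degree ≤ 2 exists, so f is irreducible over GF(3).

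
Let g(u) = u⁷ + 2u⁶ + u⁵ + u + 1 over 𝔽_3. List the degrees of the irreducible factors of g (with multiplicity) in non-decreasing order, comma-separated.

Roots in 𝔽_3: g(0) = 1; g(1) = 0 → root; g(2) = 0 → root.
Linear factors from roots: (u + 2), (u + 1).
Complete factorization: g(u) = (u + 1)·(u + 2)·(u² + u + 2)·(u³ + u² + 2u + 1).
Factor degrees with multiplicity: 1 + 1 + 2 + 3 = 7.

1, 1, 2, 3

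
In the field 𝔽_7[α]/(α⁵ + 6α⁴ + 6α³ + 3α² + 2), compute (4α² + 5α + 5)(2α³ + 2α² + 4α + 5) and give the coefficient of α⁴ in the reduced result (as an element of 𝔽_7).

5

Multiply in 𝔽_7[α]: (4α² + 5α + 5)·(2α³ + 2α² + 4α + 5) = α⁵ + 4α⁴ + α³ + α² + 3α + 4.
Reduce using α⁵ ≡ α⁴ + α³ + 4α² + 5 (mod α⁵ + 6α⁴ + 6α³ + 3α² + 2).
Reduced: 5α⁴ + 2α³ + 5α² + 3α + 2.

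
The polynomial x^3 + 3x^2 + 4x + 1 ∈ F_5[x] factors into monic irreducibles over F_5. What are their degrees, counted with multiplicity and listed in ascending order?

3

Write h(x) = x^3 + 3x^2 + 4x + 1.
Roots in F_5: h(0) = 1; h(1) = 4; h(2) = 4; h(3) = 2; h(4) = 4.
Complete factorization: h(x) = (x^3 + 3x^2 + 4x + 1).
Factor degrees with multiplicity: 3 = 3.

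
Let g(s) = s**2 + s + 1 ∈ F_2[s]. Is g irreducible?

Check for roots in F_2: g(0) = 1; g(1) = 1.
No roots. A degree-2 polynomial over a field with no linear factor is irreducible.

Yes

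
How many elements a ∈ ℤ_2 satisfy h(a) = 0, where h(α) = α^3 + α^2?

Evaluate at each of the 2 elements of ℤ_2:
h(0) = 0 → root; h(1) = 0 → root.
Roots: {0, 1}.

2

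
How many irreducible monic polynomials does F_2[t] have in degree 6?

The number of monic irreducibles of degree 6 over GF(2) is (1/6)·Σ_{d∣6} μ(6/d) 2^d.
Divisors of 6: 1, 2, 3, 6; μ(6/d) for each: 1, -1, -1, 1.
Σ = 2^1 − 2^2 − 2^3 + 2^6 = 54.
N = 54/6 = 9.

9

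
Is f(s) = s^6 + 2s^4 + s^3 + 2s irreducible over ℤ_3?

Check for roots in ℤ_3: f(0) = 0 → root; f(1) = 0 → root; f(2) = 0 → root.
f(0) = 0, so (s) divides f(s); f is reducible.

No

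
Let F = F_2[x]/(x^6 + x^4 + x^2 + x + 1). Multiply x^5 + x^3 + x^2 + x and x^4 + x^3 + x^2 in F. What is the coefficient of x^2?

1

Multiply in F_2[x]: (x^5 + x^3 + x^2 + x)·(x^4 + x^3 + x^2) = x^9 + x^8 + x^5 + x^3.
Reduce using x^6 ≡ x^4 + x^2 + x + 1 (mod x^6 + x^4 + x^2 + x + 1).
Reduced: x^5 + x^4 + x^2 + 1.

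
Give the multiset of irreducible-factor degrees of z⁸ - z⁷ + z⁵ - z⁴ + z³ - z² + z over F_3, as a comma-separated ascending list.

1, 1, 1, 2, 3

Write h(z) = z⁸ - z⁷ + z⁵ - z⁴ + z³ - z² + z.
Roots in F_3: h(0) = 0 → root; h(1) = 1; h(2) = 0 → root.
Linear factors from roots: (z), (z + 1).
Complete factorization: h(z) = (z)·(z + 1)^2·(z² - z - 1)·(z³ + z² + z - 1).
Factor degrees with multiplicity: 1 + 1 + 1 + 2 + 3 = 8.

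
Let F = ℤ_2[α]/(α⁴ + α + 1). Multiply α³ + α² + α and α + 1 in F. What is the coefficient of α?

0

Multiply in ℤ_2[α]: (α³ + α² + α)·(α + 1) = α⁴ + α.
Reduce using α⁴ ≡ α + 1 (mod α⁴ + α + 1).
Reduced: 1.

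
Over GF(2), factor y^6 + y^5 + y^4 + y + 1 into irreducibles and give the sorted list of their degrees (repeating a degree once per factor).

Write h(y) = y^6 + y^5 + y^4 + y + 1.
Roots in GF(2): h(0) = 1; h(1) = 1.
Complete factorization: h(y) = (y^6 + y^5 + y^4 + y + 1).
Factor degrees with multiplicity: 6 = 6.

6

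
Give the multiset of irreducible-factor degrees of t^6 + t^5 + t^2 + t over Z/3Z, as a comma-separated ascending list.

Write f(t) = t^6 + t^5 + t^2 + t.
Roots in Z/3Z: f(0) = 0 → root; f(1) = 1; f(2) = 0 → root.
Linear factors from roots: (t), (t + 1).
Complete factorization: f(t) = (t)·(t + 1)·(t^2 + t + 2)·(t^2 + 2t + 2).
Factor degrees with multiplicity: 1 + 1 + 2 + 2 = 6.

1, 1, 2, 2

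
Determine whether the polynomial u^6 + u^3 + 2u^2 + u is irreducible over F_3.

No

Write h(u) = u^6 + u^3 + 2u^2 + u.
Check for roots in F_3: h(0) = 0 → root; h(1) = 2; h(2) = 1.
h(0) = 0, so (u) divides h(u); h is reducible.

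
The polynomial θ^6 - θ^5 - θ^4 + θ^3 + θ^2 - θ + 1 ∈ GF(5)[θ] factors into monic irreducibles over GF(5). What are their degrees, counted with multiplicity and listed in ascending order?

3, 3

Write g(θ) = θ^6 - θ^5 - θ^4 + θ^3 + θ^2 - θ + 1.
Roots in GF(5): g(0) = 1; g(1) = 1; g(2) = 2; g(3) = 4; g(4) = 3.
Complete factorization: g(θ) = (θ^3 + θ^2 + θ - 1)·(θ^3 - 2θ^2 - 1).
Factor degrees with multiplicity: 3 + 3 = 6.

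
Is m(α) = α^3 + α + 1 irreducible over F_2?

Check for roots in F_2: m(0) = 1; m(1) = 1.
No roots. A degree-3 polynomial over a field with no linear factor is irreducible.

Yes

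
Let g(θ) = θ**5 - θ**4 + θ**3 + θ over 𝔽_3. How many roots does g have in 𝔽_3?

1

Evaluate at each of the 3 elements of 𝔽_3:
g(0) = 0 → root; g(1) = 2; g(2) = 2.
Roots: {0}.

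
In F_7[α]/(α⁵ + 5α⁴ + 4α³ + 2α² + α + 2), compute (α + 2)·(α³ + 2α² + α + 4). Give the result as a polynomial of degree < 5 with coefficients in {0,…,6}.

α^4 + 4α^3 + 5α^2 + 6α + 1

Multiply in F_7[α]: (α + 2)·(α³ + 2α² + α + 4) = α⁴ + 4α³ + 5α² + 6α + 1.
Reduced: α⁴ + 4α³ + 5α² + 6α + 1.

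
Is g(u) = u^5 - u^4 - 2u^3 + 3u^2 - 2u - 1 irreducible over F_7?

No

Check for roots in F_7: g(0) = 6; g(1) = 5; g(2) = 0 → root; g(3) = 2; g(4) = 0 → root; g(5) = 4; g(6) = 4.
g(2) = 0, so (u − 2) divides g(u); g is reducible.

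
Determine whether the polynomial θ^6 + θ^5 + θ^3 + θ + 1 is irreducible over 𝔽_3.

Write g(θ) = θ^6 + θ^5 + θ^3 + θ + 1.
Check for roots in 𝔽_3: g(0) = 1; g(1) = 2; g(2) = 2.
No roots, so no linear factors.
Monic irreducibles of degree 2 over GF(3): θ^2 + 1, θ^2 + θ - 1, θ^2 - θ - 1.
None of them divide g (all give nonzero remainder).
Degree-3 irreducible divisors: test the 8 monic irreducibles of degree 3 over GF(3).
None of them divide g (all give nonzero remainder).
No irreducible factor of degree ≤ 3 exists, so g is irreducible over GF(3).

Yes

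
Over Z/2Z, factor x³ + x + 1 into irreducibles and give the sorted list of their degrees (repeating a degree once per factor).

Write h(x) = x³ + x + 1.
Roots in Z/2Z: h(0) = 1; h(1) = 1.
Complete factorization: h(x) = (x³ + x + 1).
Factor degrees with multiplicity: 3 = 3.

3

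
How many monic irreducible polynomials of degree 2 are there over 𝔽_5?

x^(5^2) − x is the product of all monic irreducibles of degree dividing 2; Möbius inversion gives N = (1/2) Σ μ(2/d)·5^d.
Divisors of 2: 1, 2; μ(2/d) for each: -1, 1.
Σ = − 5^1 + 5^2 = 20.
N = 20/2 = 10.

10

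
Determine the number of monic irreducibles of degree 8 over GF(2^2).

8160

The number of monic irreducibles of degree 8 over GF(4) is (1/8)·Σ_{d∣8} μ(8/d) 4^d.
Divisors of 8: 1, 2, 4, 8; μ(8/d) for each: 0, 0, -1, 1.
Σ = − 4^4 + 4^8 = 65280.
N = 65280/8 = 8160.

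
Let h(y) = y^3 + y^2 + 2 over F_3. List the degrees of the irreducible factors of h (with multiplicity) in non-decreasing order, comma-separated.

Roots in F_3: h(0) = 2; h(1) = 1; h(2) = 2.
Complete factorization: h(y) = (y^3 + y^2 + 2).
Factor degrees with multiplicity: 3 = 3.

3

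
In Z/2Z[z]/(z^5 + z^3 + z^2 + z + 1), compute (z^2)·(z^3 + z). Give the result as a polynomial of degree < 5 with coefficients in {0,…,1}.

Multiply in Z/2Z[z]: (z^2)·(z^3 + z) = z^5 + z^3.
Reduce using z^5 ≡ z^3 + z^2 + z + 1 (mod z^5 + z^3 + z^2 + z + 1).
Reduced: z^2 + z + 1.

z^2 + z + 1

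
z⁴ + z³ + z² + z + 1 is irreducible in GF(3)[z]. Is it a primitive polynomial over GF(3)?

Write f(z) = z⁴ + z³ + z² + z + 1.
|GF(3^4)^×| = 3^4 − 1 = 80. Prime factorization: 80 = 2^4·5.
f is primitive ⇔ z has order 80 in GF(3)[z]/(f), i.e. z^(80/q) ≠ 1 for each prime q | 80.
z^(40) mod f = 1
z^(16) mod f = z.
Since z^(40) = 1, the order of z divides 40 < 80; not primitive.

No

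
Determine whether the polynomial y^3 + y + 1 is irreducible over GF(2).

Write P(y) = y^3 + y + 1.
Check for roots in GF(2): P(0) = 1; P(1) = 1.
No roots. A degree-3 polynomial over a field with no linear factor is irreducible.

Yes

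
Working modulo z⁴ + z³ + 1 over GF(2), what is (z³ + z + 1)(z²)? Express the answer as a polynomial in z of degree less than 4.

z^2 + z + 1

Multiply in GF(2)[z]: (z³ + z + 1)·(z²) = z⁵ + z³ + z².
Reduce using z⁴ ≡ z³ + 1 (mod z⁴ + z³ + 1).
Reduced: z² + z + 1.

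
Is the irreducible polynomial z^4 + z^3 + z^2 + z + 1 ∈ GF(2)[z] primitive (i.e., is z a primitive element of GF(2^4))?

No

Write f(z) = z^4 + z^3 + z^2 + z + 1.
|GF(2^4)^×| = 2^4 − 1 = 15. Prime factorization: 15 = 3·5.
f is primitive ⇔ z has order 15 in GF(2)[z]/(f), i.e. z^(15/q) ≠ 1 for each prime q | 15.
z^(5) mod f = 1
z^(3) mod f = z^3.
Since z^(5) = 1, the order of z divides 5 < 15; not primitive.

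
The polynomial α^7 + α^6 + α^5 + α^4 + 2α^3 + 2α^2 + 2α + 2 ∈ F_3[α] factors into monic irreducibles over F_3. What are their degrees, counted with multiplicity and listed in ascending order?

1, 1, 1, 2, 2

Write h(α) = α^7 + α^6 + α^5 + α^4 + 2α^3 + 2α^2 + 2α + 2.
Roots in F_3: h(0) = 2; h(1) = 0 → root; h(2) = 0 → root.
Linear factors from roots: (α + 2), (α + 1).
Complete factorization: h(α) = (α + 2)·(α + 1)^2·(α^2 + 1)^2.
Factor degrees with multiplicity: 1 + 1 + 1 + 2 + 2 = 7.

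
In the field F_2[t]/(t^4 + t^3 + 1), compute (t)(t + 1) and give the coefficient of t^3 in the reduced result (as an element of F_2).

Multiply in F_2[t]: (t)·(t + 1) = t^2 + t.
Reduced: t^2 + t.

0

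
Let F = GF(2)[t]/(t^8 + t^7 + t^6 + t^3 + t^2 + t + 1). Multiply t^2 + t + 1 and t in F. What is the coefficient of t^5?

Multiply in GF(2)[t]: (t^2 + t + 1)·(t) = t^3 + t^2 + t.
Reduced: t^3 + t^2 + t.

0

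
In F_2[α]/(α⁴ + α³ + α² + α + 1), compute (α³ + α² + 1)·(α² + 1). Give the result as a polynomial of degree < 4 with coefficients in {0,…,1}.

α^2 + α + 1

Multiply in F_2[α]: (α³ + α² + 1)·(α² + 1) = α⁵ + α⁴ + α³ + 1.
Reduce using α⁴ ≡ α³ + α² + α + 1 (mod α⁴ + α³ + α² + α + 1).
Reduced: α² + α + 1.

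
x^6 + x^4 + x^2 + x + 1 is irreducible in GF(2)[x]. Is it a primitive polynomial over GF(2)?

No

Write f(x) = x^6 + x^4 + x^2 + x + 1.
|GF(2^6)^×| = 2^6 − 1 = 63. Prime factorization: 63 = 3^2·7.
f is primitive ⇔ x has order 63 in GF(2)[x]/(f), i.e. x^(63/q) ≠ 1 for each prime q | 63.
x^(21) mod f = 1
x^(9) mod f = x^4 + x^2 + x.
Since x^(21) = 1, the order of x divides 21 < 63; not primitive.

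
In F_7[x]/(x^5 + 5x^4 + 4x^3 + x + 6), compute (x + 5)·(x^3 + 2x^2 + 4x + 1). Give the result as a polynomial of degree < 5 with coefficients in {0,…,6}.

x^4 + 5

Multiply in F_7[x]: (x + 5)·(x^3 + 2x^2 + 4x + 1) = x^4 + 5.
Reduced: x^4 + 5.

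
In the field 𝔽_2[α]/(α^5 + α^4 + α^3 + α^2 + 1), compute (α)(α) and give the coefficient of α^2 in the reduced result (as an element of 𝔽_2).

1

Multiply in 𝔽_2[α]: (α)·(α) = α^2.
Reduced: α^2.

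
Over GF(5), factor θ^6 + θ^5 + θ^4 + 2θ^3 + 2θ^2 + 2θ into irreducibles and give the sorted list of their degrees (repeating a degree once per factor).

Write h(θ) = θ^6 + θ^5 + θ^4 + 2θ^3 + 2θ^2 + 2θ.
Roots in GF(5): h(0) = 0 → root; h(1) = 4; h(2) = 0 → root; h(3) = 1; h(4) = 4.
Linear factors from roots: (θ), (θ - 2).
Complete factorization: h(θ) = (θ)·(θ - 2)·(θ^2 + θ + 1)·(θ^2 + 2θ - 1).
Factor degrees with multiplicity: 1 + 1 + 2 + 2 = 6.

1, 1, 2, 2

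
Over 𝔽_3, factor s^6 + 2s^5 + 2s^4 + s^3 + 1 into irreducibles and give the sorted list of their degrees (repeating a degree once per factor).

Write g(s) = s^6 + 2s^5 + 2s^4 + s^3 + 1.
Roots in 𝔽_3: g(0) = 1; g(1) = 1; g(2) = 1.
Complete factorization: g(s) = (s^6 + 2s^5 + 2s^4 + s^3 + 1).
Factor degrees with multiplicity: 6 = 6.

6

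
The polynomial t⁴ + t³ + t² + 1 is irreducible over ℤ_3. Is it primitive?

Write f(t) = t⁴ + t³ + t² + 1.
|GF(3^4)^×| = 3^4 − 1 = 80. Prime factorization: 80 = 2^4·5.
f is primitive ⇔ t has order 80 in GF(3)[t]/(f), i.e. t^(80/q) ≠ 1 for each prime q | 80.
t^(40) mod f = 1
t^(16) mod f = 2t³ + t² + t.
Since t^(40) = 1, the order of t divides 40 < 80; not primitive.

No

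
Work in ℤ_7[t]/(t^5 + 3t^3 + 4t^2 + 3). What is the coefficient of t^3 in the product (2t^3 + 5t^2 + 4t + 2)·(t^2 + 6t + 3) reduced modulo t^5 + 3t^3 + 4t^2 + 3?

6

Multiply in ℤ_7[t]: (2t^3 + 5t^2 + 4t + 2)·(t^2 + 6t + 3) = 2t^5 + 3t^4 + 5t^3 + 6t^2 + 3t + 6.
Reduce using t^5 ≡ 4t^3 + 3t^2 + 4 (mod t^5 + 3t^3 + 4t^2 + 3).
Reduced: 3t^4 + 6t^3 + 5t^2 + 3t.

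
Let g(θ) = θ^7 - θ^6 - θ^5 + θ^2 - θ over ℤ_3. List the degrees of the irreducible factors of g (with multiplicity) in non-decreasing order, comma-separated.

1, 2, 4

Roots in ℤ_3: g(0) = 0 → root; g(1) = 2; g(2) = 1.
Linear factors from roots: (θ).
Complete factorization: g(θ) = (θ)·(θ^2 + 1)·(θ^4 - θ^3 + θ^2 + θ - 1).
Factor degrees with multiplicity: 1 + 2 + 4 = 7.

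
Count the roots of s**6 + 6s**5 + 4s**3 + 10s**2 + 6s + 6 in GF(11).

Write f(s) = s**6 + 6s**5 + 4s**3 + 10s**2 + 6s + 6.
Evaluate at each of the 11 elements of GF(11):
f(0) = 6; f(1) = 0 → root; f(2) = 5; f(3) = 0 → root; f(4) = 5; f(5) = 5; f(6) = 0 → root; f(7) = 5; f(8) = 0 → root; f(9) = 6; f(10) = 1.
Roots: {1, 3, 6, 8}.

4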